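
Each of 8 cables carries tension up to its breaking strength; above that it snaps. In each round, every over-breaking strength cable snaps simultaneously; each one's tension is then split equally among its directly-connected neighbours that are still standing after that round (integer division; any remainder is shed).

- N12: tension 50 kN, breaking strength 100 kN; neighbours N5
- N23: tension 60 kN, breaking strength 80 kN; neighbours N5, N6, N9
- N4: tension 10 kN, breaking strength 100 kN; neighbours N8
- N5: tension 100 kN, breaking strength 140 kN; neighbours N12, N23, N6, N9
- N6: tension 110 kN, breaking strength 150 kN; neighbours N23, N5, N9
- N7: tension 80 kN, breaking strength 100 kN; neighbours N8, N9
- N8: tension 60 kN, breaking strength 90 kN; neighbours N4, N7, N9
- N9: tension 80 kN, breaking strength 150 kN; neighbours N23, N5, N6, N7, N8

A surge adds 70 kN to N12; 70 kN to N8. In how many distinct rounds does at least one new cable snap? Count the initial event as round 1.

3

Round 1 — N12 at 120 > 100; N8 at 130 > 90. N12, N8 snap.
  N12 sheds 120 kN to N5: 120 each.
    N5: 100+120 = 220 > 140
  N8 sheds 130 kN to N4, N7, N9: 43 each (1 lost).
    N4: 10+43 = 53 ≤ 100
    N7: 80+43 = 123 > 100
    N9: 80+43 = 123 ≤ 150
Round 2 — N5, N7 snap.
  N5 sheds 220 kN to N23, N6, N9: 73 each (1 lost).
    N23: 60+73 = 133 > 80
    N6: 110+73 = 183 > 150
    N9: 123+73 = 196 > 150
  N7 sheds 123 kN to N9: 123 each.
    N9: 196+123 = 319 > 150
Round 3 — N23, N6, N9 snap.
  N23 sheds 133 kN: no online neighbours, lost.
  N6 sheds 183 kN: no online neighbours, lost.
  N9 sheds 319 kN: no online neighbours, lost.
No further breaks.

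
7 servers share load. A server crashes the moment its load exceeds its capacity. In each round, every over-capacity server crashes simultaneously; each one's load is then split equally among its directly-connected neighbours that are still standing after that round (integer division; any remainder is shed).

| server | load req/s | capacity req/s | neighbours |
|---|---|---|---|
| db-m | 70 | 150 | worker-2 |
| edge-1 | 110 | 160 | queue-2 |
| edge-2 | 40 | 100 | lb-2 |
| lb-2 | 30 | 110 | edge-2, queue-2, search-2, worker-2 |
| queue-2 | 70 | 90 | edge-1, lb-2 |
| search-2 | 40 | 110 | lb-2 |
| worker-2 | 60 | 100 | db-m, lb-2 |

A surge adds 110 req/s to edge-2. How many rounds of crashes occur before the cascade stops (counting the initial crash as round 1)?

Round 1 — edge-2 at 150 > 100. edge-2 crashes.
  edge-2 sheds 150 req/s to lb-2: 150 each.
    lb-2: 30+150 = 180 > 110
Round 2 — lb-2 crashes.
  lb-2 sheds 180 req/s to queue-2, search-2, worker-2: 60 each.
    queue-2: 70+60 = 130 > 90
    search-2: 40+60 = 100 ≤ 110
    worker-2: 60+60 = 120 > 100
Round 3 — queue-2, worker-2 crash.
  queue-2 sheds 130 req/s to edge-1: 130 each.
    edge-1: 110+130 = 240 > 160
  worker-2 sheds 120 req/s to db-m: 120 each.
    db-m: 70+120 = 190 > 150
Round 4 — db-m, edge-1 crash.
  db-m sheds 190 req/s: no online neighbours, lost.
  edge-1 sheds 240 req/s: no online neighbours, lost.
No further crashes.

4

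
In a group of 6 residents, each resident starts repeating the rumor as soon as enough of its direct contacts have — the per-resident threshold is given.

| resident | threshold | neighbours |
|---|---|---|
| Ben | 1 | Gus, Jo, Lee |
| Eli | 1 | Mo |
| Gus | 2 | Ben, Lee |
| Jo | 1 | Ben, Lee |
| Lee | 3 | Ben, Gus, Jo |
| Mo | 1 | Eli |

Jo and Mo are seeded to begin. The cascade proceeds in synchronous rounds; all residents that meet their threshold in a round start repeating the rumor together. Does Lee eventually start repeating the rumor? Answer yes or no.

Round 1 — Jo, Mo start repeating the rumor (initial).
Round 2 — checking thresholds:
  Ben: 1 of 3 neighbours ≥ 1, starts repeating the rumor.
  Eli: 1 of 1 neighbours ≥ 1, starts repeating the rumor.
  Lee: 1 of 3 neighbours < 3, holds.
Round 3 — no new spreads; cascade stops.

no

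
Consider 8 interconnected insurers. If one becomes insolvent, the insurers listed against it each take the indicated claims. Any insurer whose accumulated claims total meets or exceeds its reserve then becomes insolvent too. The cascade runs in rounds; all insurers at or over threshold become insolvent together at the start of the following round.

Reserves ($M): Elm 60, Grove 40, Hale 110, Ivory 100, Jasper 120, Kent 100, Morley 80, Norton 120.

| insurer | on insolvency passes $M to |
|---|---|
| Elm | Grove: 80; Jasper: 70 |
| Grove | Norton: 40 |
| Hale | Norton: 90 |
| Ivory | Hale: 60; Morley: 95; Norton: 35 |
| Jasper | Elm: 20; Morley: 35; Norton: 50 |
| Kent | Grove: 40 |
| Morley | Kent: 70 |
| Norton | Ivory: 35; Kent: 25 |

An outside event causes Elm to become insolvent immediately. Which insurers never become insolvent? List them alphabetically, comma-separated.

Round 1 — Elm becomes insolvent (initial).
  Grove: +80 → 80 ≥ 40
  Jasper: +70 → 70 < 120
Round 2 — Grove becomes insolvent.
  Norton: +40 → 40 < 120
No further insolvencies.

Hale, Ivory, Jasper, Kent, Morley, Norton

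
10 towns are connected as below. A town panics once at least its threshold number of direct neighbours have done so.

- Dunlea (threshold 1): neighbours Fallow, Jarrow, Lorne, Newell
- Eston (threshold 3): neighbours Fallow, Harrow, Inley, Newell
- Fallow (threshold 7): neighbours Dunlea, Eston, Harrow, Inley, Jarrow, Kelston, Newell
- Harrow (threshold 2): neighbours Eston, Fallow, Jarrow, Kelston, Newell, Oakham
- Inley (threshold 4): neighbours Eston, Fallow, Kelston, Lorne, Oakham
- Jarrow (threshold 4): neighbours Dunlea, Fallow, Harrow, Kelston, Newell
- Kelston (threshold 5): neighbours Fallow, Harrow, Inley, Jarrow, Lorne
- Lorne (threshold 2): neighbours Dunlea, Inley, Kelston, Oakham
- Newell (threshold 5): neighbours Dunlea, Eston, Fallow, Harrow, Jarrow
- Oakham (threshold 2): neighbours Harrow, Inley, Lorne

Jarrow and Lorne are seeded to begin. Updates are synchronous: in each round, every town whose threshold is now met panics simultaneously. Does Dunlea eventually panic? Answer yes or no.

yes

Round 1 — Jarrow, Lorne panic (initial).
Round 2 — checking thresholds:
  Dunlea: 2 of 4 neighbours ≥ 1, panics.
  Fallow: 1 of 7 neighbours < 7, holds.
  Harrow: 1 of 6 neighbours < 2, holds.
  Inley: 1 of 5 neighbours < 4, holds.
  Kelston: 2 of 5 neighbours < 5, holds.
  Newell: 1 of 5 neighbours < 5, holds.
  Oakham: 1 of 3 neighbours < 2, holds.
Round 3 — no new panics; cascade stops.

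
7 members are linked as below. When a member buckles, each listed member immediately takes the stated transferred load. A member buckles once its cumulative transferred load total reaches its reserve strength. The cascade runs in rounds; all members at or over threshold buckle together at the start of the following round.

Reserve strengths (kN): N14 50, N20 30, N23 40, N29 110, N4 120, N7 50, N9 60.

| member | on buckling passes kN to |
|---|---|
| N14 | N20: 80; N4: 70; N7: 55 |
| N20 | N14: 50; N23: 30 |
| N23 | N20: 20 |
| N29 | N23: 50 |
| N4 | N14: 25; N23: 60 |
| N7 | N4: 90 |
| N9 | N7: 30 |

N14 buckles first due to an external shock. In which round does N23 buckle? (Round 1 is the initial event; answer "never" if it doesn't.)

Round 1 — N14 buckles (initial).
  N20: +80 → 80 ≥ 30
  N4: +70 → 70 < 120
  N7: +55 → 55 ≥ 50
Round 2 — N20, N7 buckle.
  N23: +30 → 30 < 40
  N4: +90 → 160 ≥ 120
Round 3 — N4 buckles.
  N23: +60 → 90 ≥ 40
Round 4 — N23 buckles.
No further bucklings.

4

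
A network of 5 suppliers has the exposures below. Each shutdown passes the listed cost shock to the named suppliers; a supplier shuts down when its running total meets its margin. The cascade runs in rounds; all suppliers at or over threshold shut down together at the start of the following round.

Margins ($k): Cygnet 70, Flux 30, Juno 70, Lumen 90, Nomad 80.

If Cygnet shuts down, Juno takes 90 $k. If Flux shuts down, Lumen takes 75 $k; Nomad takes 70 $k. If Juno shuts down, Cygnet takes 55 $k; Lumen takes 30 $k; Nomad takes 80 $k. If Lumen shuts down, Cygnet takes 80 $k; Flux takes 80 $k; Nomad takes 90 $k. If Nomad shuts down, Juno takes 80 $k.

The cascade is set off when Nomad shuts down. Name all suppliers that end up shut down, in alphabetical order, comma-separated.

Round 1 — Nomad shuts down (initial).
  Juno: +80 → 80 ≥ 70
Round 2 — Juno shuts down.
  Cygnet: +55 → 55 < 70
  Lumen: +30 → 30 < 90
No further shutdowns.

Juno, Nomad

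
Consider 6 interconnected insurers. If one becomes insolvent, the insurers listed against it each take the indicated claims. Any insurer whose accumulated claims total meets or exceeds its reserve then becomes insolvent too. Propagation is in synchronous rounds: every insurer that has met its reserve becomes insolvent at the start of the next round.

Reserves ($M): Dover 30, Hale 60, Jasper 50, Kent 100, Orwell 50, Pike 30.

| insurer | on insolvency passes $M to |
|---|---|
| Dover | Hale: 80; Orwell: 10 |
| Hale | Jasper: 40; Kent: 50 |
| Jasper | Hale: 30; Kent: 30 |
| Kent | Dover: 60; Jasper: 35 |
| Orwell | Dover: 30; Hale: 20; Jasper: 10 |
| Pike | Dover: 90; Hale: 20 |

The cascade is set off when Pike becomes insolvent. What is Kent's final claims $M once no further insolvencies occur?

Round 1 — Pike becomes insolvent (initial).
  Dover: +90 → 90 ≥ 30
  Hale: +20 → 20 < 60
Round 2 — Dover becomes insolvent.
  Hale: +80 → 100 ≥ 60
  Orwell: +10 → 10 < 50
Round 3 — Hale becomes insolvent.
  Jasper: +40 → 40 < 50
  Kent: +50 → 50 < 100
No further insolvencies.

50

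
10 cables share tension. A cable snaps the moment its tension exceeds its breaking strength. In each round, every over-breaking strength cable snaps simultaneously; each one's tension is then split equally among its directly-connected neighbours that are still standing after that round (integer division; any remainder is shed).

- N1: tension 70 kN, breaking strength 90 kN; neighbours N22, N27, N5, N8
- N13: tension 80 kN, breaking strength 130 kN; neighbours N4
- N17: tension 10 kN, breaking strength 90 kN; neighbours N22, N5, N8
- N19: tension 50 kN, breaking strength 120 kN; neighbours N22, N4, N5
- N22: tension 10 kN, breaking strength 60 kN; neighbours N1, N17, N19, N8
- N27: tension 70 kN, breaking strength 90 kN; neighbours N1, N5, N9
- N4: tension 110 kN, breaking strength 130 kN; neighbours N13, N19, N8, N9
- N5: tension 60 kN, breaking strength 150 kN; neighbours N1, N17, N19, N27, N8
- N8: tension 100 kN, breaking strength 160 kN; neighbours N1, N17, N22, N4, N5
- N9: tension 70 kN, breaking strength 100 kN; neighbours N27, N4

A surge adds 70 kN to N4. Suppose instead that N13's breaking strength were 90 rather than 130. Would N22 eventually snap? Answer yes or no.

yes

With N13's breaking strength at 90:
Round 1 — N4 at 180 > 130. N4 snaps.
  N4 sheds 180 kN to N13, N19, N8, N9: 45 each.
    N13: 80+45 = 125 > 90
    N19: 50+45 = 95 ≤ 120
    N8: 100+45 = 145 ≤ 160
    N9: 70+45 = 115 > 100
Round 2 — N13, N9 snap.
  N13 sheds 125 kN: no online neighbours, lost.
  N9 sheds 115 kN to N27: 115 each.
    N27: 70+115 = 185 > 90
Round 3 — N27 snaps.
  N27 sheds 185 kN to N1, N5: 92 each (1 lost).
    N1: 70+92 = 162 > 90
    N5: 60+92 = 152 > 150
Round 4 — N1, N5 snap.
  N1 sheds 162 kN to N22, N8: 81 each.
    N22: 10+81 = 91 > 60
    N8: 145+81 = 226 > 160
  N5 sheds 152 kN to N17, N19, N8: 50 each (2 lost).
    N17: 10+50 = 60 ≤ 90
    N19: 95+50 = 145 > 120
    N8: 226+50 = 276 > 160
Round 5 — N19, N22, N8 snap.
  N19 sheds 145 kN: no online neighbours, lost.
  N22 sheds 91 kN to N17: 91 each.
    N17: 60+91 = 151 > 90
  N8 sheds 276 kN to N17: 276 each.
    N17: 151+276 = 427 > 90
Round 6 — N17 snaps.
  N17 sheds 427 kN: no online neighbours, lost.
No further breaks.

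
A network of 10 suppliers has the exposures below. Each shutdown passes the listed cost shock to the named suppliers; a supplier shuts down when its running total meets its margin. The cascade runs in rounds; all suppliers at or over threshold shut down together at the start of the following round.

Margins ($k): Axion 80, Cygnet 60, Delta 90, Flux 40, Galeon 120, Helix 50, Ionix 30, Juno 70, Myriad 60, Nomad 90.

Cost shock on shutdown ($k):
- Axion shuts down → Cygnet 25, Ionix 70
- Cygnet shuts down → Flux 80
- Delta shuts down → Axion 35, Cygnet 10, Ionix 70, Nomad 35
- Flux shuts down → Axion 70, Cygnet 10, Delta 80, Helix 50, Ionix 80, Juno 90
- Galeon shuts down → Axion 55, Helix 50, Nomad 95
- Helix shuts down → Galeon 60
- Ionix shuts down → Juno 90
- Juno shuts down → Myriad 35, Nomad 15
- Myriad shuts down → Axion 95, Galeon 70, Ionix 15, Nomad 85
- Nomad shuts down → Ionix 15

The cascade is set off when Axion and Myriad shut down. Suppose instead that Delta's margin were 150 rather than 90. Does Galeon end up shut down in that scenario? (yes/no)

With Delta's margin at 150:
Round 1 — Axion, Myriad shut down (initial).
  Cygnet: +25 → 25 < 60
  Galeon: +70 → 70 < 120
  Ionix: +70+15 → 85 ≥ 30
  Nomad: +85 → 85 < 90
Round 2 — Ionix shuts down.
  Juno: +90 → 90 ≥ 70
Round 3 — Juno shuts down.
  Nomad: +15 → 100 ≥ 90
Round 4 — Nomad shuts down.
No further shutdowns.

no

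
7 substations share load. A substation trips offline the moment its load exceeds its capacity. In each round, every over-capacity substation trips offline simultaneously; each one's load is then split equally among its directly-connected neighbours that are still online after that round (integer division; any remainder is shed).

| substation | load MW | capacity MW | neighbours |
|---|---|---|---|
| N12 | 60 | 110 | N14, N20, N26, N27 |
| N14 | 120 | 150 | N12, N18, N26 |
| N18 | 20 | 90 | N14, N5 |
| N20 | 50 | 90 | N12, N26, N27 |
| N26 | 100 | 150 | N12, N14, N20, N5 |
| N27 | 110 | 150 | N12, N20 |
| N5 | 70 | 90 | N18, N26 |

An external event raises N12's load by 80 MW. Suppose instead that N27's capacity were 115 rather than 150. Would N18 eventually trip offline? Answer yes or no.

With N27's capacity at 115:
Round 1 — N12 at 140 > 110. N12 trips offline.
  N12 sheds 140 MW to N14, N20, N26, N27: 35 each.
    N14: 120+35 = 155 > 150
    N20: 50+35 = 85 ≤ 90
    N26: 100+35 = 135 ≤ 150
    N27: 110+35 = 145 > 115
Round 2 — N14, N27 trip offline.
  N14 sheds 155 MW to N18, N26: 77 each (1 lost).
    N18: 20+77 = 97 > 90
    N26: 135+77 = 212 > 150
  N27 sheds 145 MW to N20: 145 each.
    N20: 85+145 = 230 > 90
Round 3 — N18, N20, N26 trip offline.
  N18 sheds 97 MW to N5: 97 each.
    N5: 70+97 = 167 > 90
  N20 sheds 230 MW: no online neighbours, lost.
  N26 sheds 212 MW to N5: 212 each.
    N5: 167+212 = 379 > 90
Round 4 — N5 trips offline.
  N5 sheds 379 MW: no online neighbours, lost.
No further trips.

yes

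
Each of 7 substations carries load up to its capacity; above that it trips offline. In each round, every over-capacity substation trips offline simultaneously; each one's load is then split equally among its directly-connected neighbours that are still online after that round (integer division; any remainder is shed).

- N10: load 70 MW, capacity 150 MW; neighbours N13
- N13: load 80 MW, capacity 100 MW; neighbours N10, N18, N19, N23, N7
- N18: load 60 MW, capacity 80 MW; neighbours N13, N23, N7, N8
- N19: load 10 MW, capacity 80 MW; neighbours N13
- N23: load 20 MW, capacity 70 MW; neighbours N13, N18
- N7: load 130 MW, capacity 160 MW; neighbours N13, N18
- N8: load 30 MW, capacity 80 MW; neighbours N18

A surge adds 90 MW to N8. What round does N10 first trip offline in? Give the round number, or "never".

never

Round 1 — N8 at 120 > 80. N8 trips offline.
  N8 sheds 120 MW to N18: 120 each.
    N18: 60+120 = 180 > 80
Round 2 — N18 trips offline.
  N18 sheds 180 MW to N13, N23, N7: 60 each.
    N13: 80+60 = 140 > 100
    N23: 20+60 = 80 > 70
    N7: 130+60 = 190 > 160
Round 3 — N13, N23, N7 trip offline.
  N13 sheds 140 MW to N10, N19: 70 each.
    N10: 70+70 = 140 ≤ 150
    N19: 10+70 = 80 ≤ 80
  N23 sheds 80 MW: no online neighbours, lost.
  N7 sheds 190 MW: no online neighbours, lost.
No further trips.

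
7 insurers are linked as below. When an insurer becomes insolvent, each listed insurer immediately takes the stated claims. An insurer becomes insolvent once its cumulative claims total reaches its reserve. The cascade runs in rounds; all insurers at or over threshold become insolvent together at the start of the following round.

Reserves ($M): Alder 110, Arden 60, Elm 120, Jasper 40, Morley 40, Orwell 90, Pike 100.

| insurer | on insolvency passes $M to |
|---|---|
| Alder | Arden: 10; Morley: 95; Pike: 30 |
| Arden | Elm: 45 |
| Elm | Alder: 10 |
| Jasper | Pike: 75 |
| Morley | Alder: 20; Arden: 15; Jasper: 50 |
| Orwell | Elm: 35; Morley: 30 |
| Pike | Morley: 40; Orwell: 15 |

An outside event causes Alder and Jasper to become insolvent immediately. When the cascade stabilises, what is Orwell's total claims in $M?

15

Round 1 — Alder, Jasper become insolvent (initial).
  Arden: +10 → 10 < 60
  Morley: +95 → 95 ≥ 40
  Pike: +30+75 → 105 ≥ 100
Round 2 — Morley, Pike become insolvent.
  Arden: +15 → 25 < 60
  Orwell: +15 → 15 < 90
No further insolvencies.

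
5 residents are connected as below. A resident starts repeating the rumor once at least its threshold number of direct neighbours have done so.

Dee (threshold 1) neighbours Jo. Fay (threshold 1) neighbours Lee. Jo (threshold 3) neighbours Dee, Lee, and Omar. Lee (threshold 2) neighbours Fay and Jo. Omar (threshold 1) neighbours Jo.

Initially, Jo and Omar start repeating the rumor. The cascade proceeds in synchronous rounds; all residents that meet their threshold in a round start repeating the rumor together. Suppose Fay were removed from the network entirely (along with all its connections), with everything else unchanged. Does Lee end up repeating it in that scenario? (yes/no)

no

With Fay removed:
Round 1 — Jo, Omar start repeating the rumor (initial).
Round 2 — checking thresholds:
  Dee: 1 of 1 neighbours ≥ 1, starts repeating the rumor.
  Lee: 1 of 1 neighbours < 2, holds.
Round 3 — no new spreads; cascade stops.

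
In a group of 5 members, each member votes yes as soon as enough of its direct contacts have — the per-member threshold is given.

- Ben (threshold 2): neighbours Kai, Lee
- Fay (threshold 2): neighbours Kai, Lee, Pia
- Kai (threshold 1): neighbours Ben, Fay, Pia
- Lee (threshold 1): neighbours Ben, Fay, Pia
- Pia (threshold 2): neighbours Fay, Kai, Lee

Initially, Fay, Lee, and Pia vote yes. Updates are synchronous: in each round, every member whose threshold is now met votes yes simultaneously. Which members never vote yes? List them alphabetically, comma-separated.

none

Round 1 — Fay, Lee, Pia vote yes (initial).
Round 2 — checking thresholds:
  Ben: 1 of 2 neighbours < 2, not yet.
  Kai: 2 of 3 neighbours ≥ 1, votes yes.
Round 3 — checking thresholds:
  Ben: 2 of 2 neighbours ≥ 2, votes yes.
Round 4 — no new yes votes; cascade stops.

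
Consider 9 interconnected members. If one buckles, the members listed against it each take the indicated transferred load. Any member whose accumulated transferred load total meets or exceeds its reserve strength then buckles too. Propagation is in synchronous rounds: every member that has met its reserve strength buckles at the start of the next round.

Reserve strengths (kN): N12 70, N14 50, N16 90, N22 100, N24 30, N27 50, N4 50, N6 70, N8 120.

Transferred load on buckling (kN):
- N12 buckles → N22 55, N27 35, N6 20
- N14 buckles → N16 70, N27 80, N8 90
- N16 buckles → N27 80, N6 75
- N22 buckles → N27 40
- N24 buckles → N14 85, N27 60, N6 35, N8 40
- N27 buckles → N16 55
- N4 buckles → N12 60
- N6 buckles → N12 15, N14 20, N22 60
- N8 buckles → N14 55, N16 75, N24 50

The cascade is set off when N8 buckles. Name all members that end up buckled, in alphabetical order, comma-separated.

Round 1 — N8 buckles (initial).
  N14: +55 → 55 ≥ 50
  N16: +75 → 75 < 90
  N24: +50 → 50 ≥ 30
Round 2 — N14, N24 buckle.
  N16: +70 → 145 ≥ 90
  N27: +80+60 → 140 ≥ 50
  N6: +35 → 35 < 70
Round 3 — N16, N27 buckle.
  N6: +75 → 110 ≥ 70
Round 4 — N6 buckles.
  N12: +15 → 15 < 70
  N22: +60 → 60 < 100
No further bucklings.

N14, N16, N24, N27, N6, N8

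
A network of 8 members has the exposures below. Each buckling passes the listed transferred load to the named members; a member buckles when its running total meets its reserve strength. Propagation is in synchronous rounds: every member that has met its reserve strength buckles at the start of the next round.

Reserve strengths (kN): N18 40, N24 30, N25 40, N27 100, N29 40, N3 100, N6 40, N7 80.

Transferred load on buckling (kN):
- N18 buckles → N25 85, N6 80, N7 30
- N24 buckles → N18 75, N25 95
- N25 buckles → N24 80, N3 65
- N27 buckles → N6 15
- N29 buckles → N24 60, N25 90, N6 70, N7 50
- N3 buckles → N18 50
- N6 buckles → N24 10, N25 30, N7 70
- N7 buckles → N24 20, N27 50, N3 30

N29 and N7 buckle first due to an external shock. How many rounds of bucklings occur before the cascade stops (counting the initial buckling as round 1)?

3

Round 1 — N29, N7 buckle (initial).
  N24: +60+20 → 80 ≥ 30
  N25: +90 → 90 ≥ 40
  N27: +50 → 50 < 100
  N3: +30 → 30 < 100
  N6: +70 → 70 ≥ 40
Round 2 — N24, N25, N6 buckle.
  N18: +75 → 75 ≥ 40
  N3: +65 → 95 < 100
Round 3 — N18 buckles.
No further bucklings.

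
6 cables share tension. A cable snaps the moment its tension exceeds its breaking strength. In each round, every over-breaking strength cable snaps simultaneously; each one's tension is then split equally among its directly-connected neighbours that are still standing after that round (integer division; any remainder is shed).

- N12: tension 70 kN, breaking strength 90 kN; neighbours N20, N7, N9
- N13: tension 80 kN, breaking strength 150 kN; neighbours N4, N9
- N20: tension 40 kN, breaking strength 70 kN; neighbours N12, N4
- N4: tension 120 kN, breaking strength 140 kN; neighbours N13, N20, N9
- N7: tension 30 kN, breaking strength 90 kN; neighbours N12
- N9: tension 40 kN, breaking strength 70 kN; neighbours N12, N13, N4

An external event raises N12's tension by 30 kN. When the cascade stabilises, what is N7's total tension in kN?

63

Round 1 — N12 at 100 > 90. N12 snaps.
  N12 sheds 100 kN to N20, N7, N9: 33 each (1 lost).
    N20: 40+33 = 73 > 70
    N7: 30+33 = 63 ≤ 90
    N9: 40+33 = 73 > 70
Round 2 — N20, N9 snap.
  N20 sheds 73 kN to N4: 73 each.
    N4: 120+73 = 193 > 140
  N9 sheds 73 kN to N13, N4: 36 each (1 lost).
    N13: 80+36 = 116 ≤ 150
    N4: 193+36 = 229 > 140
Round 3 — N4 snaps.
  N4 sheds 229 kN to N13: 229 each.
    N13: 116+229 = 345 > 150
Round 4 — N13 snaps.
  N13 sheds 345 kN: no online neighbours, lost.
No further breaks.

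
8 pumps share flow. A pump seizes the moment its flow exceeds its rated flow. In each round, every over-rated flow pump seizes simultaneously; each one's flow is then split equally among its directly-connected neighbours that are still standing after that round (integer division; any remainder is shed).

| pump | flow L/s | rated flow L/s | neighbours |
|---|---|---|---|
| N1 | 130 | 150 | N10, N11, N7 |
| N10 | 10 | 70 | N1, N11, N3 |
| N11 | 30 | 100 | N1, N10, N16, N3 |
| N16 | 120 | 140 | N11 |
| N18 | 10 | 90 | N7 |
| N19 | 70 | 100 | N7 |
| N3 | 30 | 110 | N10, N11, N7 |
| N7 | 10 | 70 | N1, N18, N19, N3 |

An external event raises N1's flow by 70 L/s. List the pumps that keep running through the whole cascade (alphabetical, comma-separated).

N18, N19

Round 1 — N1 at 200 > 150. N1 seizes.
  N1 sheds 200 L/s to N10, N11, N7: 66 each (2 lost).
    N10: 10+66 = 76 > 70
    N11: 30+66 = 96 ≤ 100
    N7: 10+66 = 76 > 70
Round 2 — N10, N7 seize.
  N10 sheds 76 L/s to N11, N3: 38 each.
    N11: 96+38 = 134 > 100
    N3: 30+38 = 68 ≤ 110
  N7 sheds 76 L/s to N18, N19, N3: 25 each (1 lost).
    N18: 10+25 = 35 ≤ 90
    N19: 70+25 = 95 ≤ 100
    N3: 68+25 = 93 ≤ 110
Round 3 — N11 seizes.
  N11 sheds 134 L/s to N16, N3: 67 each.
    N16: 120+67 = 187 > 140
    N3: 93+67 = 160 > 110
Round 4 — N16, N3 seize.
  N16 sheds 187 L/s: no online neighbours, lost.
  N3 sheds 160 L/s: no online neighbours, lost.
No further seizures.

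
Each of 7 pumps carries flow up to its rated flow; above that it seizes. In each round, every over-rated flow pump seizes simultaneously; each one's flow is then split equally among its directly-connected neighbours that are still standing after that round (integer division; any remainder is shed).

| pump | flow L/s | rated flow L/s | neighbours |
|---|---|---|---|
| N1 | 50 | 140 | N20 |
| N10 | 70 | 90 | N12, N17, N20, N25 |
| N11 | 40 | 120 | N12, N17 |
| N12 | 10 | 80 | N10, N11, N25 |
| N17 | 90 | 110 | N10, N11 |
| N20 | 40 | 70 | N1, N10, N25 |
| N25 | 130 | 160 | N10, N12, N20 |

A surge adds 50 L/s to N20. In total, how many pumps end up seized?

Round 1 — N20 at 90 > 70. N20 seizes.
  N20 sheds 90 L/s to N1, N10, N25: 30 each.
    N1: 50+30 = 80 ≤ 140
    N10: 70+30 = 100 > 90
    N25: 130+30 = 160 ≤ 160
Round 2 — N10 seizes.
  N10 sheds 100 L/s to N12, N17, N25: 33 each (1 lost).
    N12: 10+33 = 43 ≤ 80
    N17: 90+33 = 123 > 110
    N25: 160+33 = 193 > 160
Round 3 — N17, N25 seize.
  N17 sheds 123 L/s to N11: 123 each.
    N11: 40+123 = 163 > 120
  N25 sheds 193 L/s to N12: 193 each.
    N12: 43+193 = 236 > 80
Round 4 — N11, N12 seize.
  N11 sheds 163 L/s: no online neighbours, lost.
  N12 sheds 236 L/s: no online neighbours, lost.
No further seizures.

6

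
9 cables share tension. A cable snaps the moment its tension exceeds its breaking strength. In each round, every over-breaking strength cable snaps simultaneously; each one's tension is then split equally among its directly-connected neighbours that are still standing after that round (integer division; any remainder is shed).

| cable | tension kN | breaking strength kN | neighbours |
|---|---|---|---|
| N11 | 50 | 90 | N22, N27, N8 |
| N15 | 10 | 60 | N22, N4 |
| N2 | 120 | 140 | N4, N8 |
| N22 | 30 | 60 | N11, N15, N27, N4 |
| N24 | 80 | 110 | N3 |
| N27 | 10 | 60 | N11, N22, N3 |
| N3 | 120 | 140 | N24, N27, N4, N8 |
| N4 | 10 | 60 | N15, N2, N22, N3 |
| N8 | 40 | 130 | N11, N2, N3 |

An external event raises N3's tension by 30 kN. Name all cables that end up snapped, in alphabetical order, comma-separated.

Round 1 — N3 at 150 > 140. N3 snaps.
  N3 sheds 150 kN to N24, N27, N4, N8: 37 each (2 lost).
    N24: 80+37 = 117 > 110
    N27: 10+37 = 47 ≤ 60
    N4: 10+37 = 47 ≤ 60
    N8: 40+37 = 77 ≤ 130
Round 2 — N24 snaps.
  N24 sheds 117 kN: no online neighbours, lost.
No further breaks.

N24, N3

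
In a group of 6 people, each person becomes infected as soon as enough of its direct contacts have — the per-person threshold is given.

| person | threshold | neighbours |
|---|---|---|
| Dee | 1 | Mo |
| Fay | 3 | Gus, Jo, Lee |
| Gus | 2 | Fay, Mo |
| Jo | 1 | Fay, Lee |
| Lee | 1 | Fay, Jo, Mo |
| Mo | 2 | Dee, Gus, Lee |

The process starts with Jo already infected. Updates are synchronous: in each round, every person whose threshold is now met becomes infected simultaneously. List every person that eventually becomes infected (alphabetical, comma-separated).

Round 1 — Jo becomes infected (initial).
Round 2 — checking thresholds:
  Fay: 1 of 3 neighbours < 3, not yet.
  Lee: 1 of 3 neighbours ≥ 1, becomes infected.
Round 3 — no new infections; cascade stops.

Jo, Lee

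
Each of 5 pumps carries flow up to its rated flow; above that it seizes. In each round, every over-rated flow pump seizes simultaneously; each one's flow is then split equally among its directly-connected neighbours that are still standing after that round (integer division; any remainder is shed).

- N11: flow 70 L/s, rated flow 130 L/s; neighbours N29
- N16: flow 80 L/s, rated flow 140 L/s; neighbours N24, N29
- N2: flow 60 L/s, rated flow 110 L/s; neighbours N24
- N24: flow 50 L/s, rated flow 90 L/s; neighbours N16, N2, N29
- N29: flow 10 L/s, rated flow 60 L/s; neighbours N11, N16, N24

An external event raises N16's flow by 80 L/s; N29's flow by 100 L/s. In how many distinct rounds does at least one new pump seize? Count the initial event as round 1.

Round 1 — N16 at 160 > 140; N29 at 110 > 60. N16, N29 seize.
  N16 sheds 160 L/s to N24: 160 each.
    N24: 50+160 = 210 > 90
  N29 sheds 110 L/s to N11, N24: 55 each.
    N11: 70+55 = 125 ≤ 130
    N24: 210+55 = 265 > 90
Round 2 — N24 seizes.
  N24 sheds 265 L/s to N2: 265 each.
    N2: 60+265 = 325 > 110
Round 3 — N2 seizes.
  N2 sheds 325 L/s: no online neighbours, lost.
No further seizures.

3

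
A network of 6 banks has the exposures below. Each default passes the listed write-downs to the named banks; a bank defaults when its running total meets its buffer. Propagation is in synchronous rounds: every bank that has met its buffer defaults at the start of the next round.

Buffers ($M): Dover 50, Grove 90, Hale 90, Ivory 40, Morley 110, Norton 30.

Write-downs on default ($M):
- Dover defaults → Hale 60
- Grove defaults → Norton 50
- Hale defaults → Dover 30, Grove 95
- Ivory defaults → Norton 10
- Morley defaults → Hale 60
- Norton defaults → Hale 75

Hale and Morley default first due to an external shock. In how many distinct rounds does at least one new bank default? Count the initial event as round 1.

3

Round 1 — Hale, Morley default (initial).
  Dover: +30 → 30 < 50
  Grove: +95 → 95 ≥ 90
Round 2 — Grove defaults.
  Norton: +50 → 50 ≥ 30
Round 3 — Norton defaults.
No further defaults.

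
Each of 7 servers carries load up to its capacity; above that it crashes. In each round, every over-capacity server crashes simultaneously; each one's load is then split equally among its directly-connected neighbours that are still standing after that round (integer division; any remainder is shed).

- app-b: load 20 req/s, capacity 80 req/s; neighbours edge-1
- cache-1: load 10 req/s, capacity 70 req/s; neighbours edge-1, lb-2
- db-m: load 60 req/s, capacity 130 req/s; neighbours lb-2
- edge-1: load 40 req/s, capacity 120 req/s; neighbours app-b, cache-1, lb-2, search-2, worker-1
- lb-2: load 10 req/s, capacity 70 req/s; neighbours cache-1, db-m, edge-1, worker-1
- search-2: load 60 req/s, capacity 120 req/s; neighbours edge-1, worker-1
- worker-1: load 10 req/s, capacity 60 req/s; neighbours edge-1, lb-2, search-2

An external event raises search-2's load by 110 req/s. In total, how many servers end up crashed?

6

Round 1 — search-2 at 170 > 120. search-2 crashes.
  search-2 sheds 170 req/s to edge-1, worker-1: 85 each.
    edge-1: 40+85 = 125 > 120
    worker-1: 10+85 = 95 > 60
Round 2 — edge-1, worker-1 crash.
  edge-1 sheds 125 req/s to app-b, cache-1, lb-2: 41 each (2 lost).
    app-b: 20+41 = 61 ≤ 80
    cache-1: 10+41 = 51 ≤ 70
    lb-2: 10+41 = 51 ≤ 70
  worker-1 sheds 95 req/s to lb-2: 95 each.
    lb-2: 51+95 = 146 > 70
Round 3 — lb-2 crashes.
  lb-2 sheds 146 req/s to cache-1, db-m: 73 each.
    cache-1: 51+73 = 124 > 70
    db-m: 60+73 = 133 > 130
Round 4 — cache-1, db-m crash.
  cache-1 sheds 124 req/s: no online neighbours, lost.
  db-m sheds 133 req/s: no online neighbours, lost.
No further crashes.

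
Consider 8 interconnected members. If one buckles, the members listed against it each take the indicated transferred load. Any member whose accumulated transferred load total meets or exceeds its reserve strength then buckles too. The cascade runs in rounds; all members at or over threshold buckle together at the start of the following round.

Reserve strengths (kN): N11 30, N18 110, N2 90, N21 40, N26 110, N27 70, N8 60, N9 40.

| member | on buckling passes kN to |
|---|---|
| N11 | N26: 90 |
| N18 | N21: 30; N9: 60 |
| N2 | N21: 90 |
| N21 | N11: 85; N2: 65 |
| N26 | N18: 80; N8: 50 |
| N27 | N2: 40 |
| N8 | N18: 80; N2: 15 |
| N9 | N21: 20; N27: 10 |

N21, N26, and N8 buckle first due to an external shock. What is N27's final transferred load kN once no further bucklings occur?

Round 1 — N21, N26, N8 buckle (initial).
  N11: +85 → 85 ≥ 30
  N18: +80+80 → 160 ≥ 110
  N2: +65+15 → 80 < 90
Round 2 — N11, N18 buckle.
  N9: +60 → 60 ≥ 40
Round 3 — N9 buckles.
  N27: +10 → 10 < 70
No further bucklings.

10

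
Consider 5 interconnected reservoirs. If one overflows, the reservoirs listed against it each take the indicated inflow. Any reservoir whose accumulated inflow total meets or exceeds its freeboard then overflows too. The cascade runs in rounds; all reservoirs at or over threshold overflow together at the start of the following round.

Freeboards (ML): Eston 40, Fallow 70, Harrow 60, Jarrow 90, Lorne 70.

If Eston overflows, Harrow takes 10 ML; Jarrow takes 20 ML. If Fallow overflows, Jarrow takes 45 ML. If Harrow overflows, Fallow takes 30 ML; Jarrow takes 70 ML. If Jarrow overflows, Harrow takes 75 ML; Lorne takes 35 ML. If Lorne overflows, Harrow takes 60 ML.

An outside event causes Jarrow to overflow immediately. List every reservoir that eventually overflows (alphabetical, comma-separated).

Round 1 — Jarrow overflows (initial).
  Harrow: +75 → 75 ≥ 60
  Lorne: +35 → 35 < 70
Round 2 — Harrow overflows.
  Fallow: +30 → 30 < 70
No further overflows.

Harrow, Jarrow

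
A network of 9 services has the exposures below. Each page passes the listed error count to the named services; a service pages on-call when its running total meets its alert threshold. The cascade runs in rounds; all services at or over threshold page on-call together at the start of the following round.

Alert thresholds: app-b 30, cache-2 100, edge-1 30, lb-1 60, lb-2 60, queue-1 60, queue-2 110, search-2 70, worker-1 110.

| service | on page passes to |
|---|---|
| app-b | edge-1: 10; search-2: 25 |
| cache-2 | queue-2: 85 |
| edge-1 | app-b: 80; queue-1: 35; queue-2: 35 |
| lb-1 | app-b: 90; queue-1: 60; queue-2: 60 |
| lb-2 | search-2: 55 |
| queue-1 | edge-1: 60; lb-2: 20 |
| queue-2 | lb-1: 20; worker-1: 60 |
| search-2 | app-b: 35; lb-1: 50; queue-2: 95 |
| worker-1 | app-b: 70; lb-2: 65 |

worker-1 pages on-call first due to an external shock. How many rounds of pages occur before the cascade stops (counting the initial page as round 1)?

Round 1 — worker-1 pages on-call (initial).
  app-b: +70 → 70 ≥ 30
  lb-2: +65 → 65 ≥ 60
Round 2 — app-b, lb-2 page on-call.
  edge-1: +10 → 10 < 30
  search-2: +25+55 → 80 ≥ 70
Round 3 — search-2 pages on-call.
  lb-1: +50 → 50 < 60
  queue-2: +95 → 95 < 110
No further pages.

3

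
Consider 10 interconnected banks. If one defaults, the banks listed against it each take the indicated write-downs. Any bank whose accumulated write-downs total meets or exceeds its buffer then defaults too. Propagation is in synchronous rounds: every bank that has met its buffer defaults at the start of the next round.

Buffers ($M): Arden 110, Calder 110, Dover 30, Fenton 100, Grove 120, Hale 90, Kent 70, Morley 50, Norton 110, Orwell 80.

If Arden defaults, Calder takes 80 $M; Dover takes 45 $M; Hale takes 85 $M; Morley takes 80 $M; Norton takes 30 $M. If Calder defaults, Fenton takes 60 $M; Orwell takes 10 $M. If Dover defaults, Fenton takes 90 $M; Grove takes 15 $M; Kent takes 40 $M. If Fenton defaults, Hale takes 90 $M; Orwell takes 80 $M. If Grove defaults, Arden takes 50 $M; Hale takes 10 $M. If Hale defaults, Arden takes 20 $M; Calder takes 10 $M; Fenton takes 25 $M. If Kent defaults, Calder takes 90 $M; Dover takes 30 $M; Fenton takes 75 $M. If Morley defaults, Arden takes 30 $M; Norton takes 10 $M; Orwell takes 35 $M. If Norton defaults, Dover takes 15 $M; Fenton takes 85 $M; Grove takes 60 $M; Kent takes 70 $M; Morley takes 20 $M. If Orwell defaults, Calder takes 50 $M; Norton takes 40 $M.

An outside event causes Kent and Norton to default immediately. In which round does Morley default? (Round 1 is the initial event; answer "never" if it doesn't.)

never

Round 1 — Kent, Norton default (initial).
  Calder: +90 → 90 < 110
  Dover: +30+15 → 45 ≥ 30
  Fenton: +75+85 → 160 ≥ 100
  Grove: +60 → 60 < 120
  Morley: +20 → 20 < 50
Round 2 — Dover, Fenton default.
  Grove: +15 → 75 < 120
  Hale: +90 → 90 ≥ 90
  Orwell: +80 → 80 ≥ 80
Round 3 — Hale, Orwell default.
  Arden: +20 → 20 < 110
  Calder: +10+50 → 150 ≥ 110
Round 4 — Calder defaults.
No further defaults.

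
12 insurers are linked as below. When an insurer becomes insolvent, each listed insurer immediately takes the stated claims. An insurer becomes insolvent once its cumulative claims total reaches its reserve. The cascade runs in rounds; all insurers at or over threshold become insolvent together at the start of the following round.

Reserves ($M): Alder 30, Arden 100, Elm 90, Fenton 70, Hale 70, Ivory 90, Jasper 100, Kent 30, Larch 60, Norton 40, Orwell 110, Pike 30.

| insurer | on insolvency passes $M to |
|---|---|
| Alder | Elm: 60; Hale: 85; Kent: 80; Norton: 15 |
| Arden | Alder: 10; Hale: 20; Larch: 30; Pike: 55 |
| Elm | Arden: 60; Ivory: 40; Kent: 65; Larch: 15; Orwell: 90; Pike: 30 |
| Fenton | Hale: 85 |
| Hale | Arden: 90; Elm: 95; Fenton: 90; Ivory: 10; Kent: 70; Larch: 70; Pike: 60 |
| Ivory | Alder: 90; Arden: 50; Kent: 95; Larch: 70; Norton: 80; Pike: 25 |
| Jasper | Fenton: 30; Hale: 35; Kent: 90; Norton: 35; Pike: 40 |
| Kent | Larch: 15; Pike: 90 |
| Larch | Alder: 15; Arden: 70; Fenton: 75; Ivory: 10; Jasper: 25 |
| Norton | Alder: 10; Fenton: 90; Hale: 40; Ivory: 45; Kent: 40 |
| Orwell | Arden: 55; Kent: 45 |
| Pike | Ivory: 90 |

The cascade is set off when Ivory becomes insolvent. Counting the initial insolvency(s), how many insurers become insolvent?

10

Round 1 — Ivory becomes insolvent (initial).
  Alder: +90 → 90 ≥ 30
  Arden: +50 → 50 < 100
  Kent: +95 → 95 ≥ 30
  Larch: +70 → 70 ≥ 60
  Norton: +80 → 80 ≥ 40
  Pike: +25 → 25 < 30
Round 2 — Alder, Kent, Larch, Norton become insolvent.
  Arden: +70 → 120 ≥ 100
  Elm: +60 → 60 < 90
  Fenton: +75+90 → 165 ≥ 70
  Hale: +85+40 → 125 ≥ 70
  Jasper: +25 → 25 < 100
  Pike: +90 → 115 ≥ 30
Round 3 — Arden, Fenton, Hale, Pike become insolvent.
  Elm: +95 → 155 ≥ 90
Round 4 — Elm becomes insolvent.
  Orwell: +90 → 90 < 110
No further insolvencies.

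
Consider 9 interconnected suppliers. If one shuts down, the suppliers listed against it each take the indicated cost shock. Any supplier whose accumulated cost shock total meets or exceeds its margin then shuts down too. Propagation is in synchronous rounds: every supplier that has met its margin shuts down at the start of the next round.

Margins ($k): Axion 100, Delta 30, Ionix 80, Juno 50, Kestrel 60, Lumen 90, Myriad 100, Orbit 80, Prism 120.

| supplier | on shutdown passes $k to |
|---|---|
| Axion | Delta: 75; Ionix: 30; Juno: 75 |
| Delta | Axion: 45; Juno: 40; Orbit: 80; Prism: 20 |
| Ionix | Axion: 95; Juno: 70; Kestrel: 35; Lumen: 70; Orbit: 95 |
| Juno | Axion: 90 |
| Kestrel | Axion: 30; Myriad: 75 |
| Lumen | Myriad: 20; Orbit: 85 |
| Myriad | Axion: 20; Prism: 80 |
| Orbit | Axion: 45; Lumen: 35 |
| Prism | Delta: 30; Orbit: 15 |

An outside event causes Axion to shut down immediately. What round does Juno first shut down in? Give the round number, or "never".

Round 1 — Axion shuts down (initial).
  Delta: +75 → 75 ≥ 30
  Ionix: +30 → 30 < 80
  Juno: +75 → 75 ≥ 50
Round 2 — Delta, Juno shut down.
  Orbit: +80 → 80 ≥ 80
  Prism: +20 → 20 < 120
Round 3 — Orbit shuts down.
  Lumen: +35 → 35 < 90
No further shutdowns.

2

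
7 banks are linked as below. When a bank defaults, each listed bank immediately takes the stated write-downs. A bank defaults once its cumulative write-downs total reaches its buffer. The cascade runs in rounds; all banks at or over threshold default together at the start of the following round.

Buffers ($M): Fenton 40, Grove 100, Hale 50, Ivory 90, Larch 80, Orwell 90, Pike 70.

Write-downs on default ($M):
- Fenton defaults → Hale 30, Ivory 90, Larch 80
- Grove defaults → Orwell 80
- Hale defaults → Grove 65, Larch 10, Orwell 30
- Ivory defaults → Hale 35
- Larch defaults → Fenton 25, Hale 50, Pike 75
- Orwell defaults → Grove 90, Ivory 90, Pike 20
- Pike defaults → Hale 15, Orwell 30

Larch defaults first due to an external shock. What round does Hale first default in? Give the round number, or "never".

Round 1 — Larch defaults (initial).
  Fenton: +25 → 25 < 40
  Hale: +50 → 50 ≥ 50
  Pike: +75 → 75 ≥ 70
Round 2 — Hale, Pike default.
  Grove: +65 → 65 < 100
  Orwell: +30+30 → 60 < 90
No further defaults.

2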